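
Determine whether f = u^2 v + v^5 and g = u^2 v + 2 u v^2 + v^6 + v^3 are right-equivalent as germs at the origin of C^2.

No.

The Hessian of f at 0 has rank 0. Corank 2; j^3 = u^2*v has shape L^2 M (L != M), so D-series; mu = 6 gives D_6. The Hessian of g at 0 has rank 0. Corank 2; j^3 = v*(u + v)^2 has shape L^2 M (L != M), so D-series; mu = 7 gives D_7. f is D_6 but g is D_7, hence not right-equivalent.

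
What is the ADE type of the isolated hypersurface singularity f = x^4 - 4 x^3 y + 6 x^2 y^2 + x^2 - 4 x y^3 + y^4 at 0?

The Hessian of f at 0 has rank 1. Corank 1: A-series; mu = 3 gives A_3.

A_3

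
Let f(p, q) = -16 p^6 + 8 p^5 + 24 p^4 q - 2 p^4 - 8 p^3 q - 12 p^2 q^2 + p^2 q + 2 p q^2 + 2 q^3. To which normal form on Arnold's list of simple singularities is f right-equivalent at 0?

D4

The Hessian of f at 0 has rank 0. Corank 2; j^3 = q*(p^2 + 2*p*q + 2*q^2) splits into three distinct lines over C (the quadratic factor has nonzero discriminant), so D_4.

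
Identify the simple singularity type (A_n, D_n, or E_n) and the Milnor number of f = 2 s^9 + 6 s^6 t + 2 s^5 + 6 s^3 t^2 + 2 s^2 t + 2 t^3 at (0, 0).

The Hessian of f at 0 has rank 0. Corank 2; j^3 = 2*t*(s^2 + t^2) splits into three distinct lines over C (the quadratic factor has nonzero discriminant), so D_4.

Type D_4, Milnor number mu = 4.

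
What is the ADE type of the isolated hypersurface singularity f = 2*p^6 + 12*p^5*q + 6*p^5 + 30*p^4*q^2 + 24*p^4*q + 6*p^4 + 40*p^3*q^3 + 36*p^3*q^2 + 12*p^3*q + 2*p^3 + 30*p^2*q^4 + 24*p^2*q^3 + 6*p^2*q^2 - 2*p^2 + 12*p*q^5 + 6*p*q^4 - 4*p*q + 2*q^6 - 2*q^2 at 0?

The Hessian of f at 0 is [[-4, -4], [-4, -4]] with rank 1, so corank 1. A Groebner basis of the Jacobian ideal J(f) in C{p,q} is {q^2, p + q}; counting standard monomials gives mu = 2. Corank 1: A-series; mu = 2 gives A_2.

A_2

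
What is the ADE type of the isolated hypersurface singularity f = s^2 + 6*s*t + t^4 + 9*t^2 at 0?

The Hessian of f at 0 has rank 1. Corank 1: A-series; mu = 3 gives A_3.

A_{3}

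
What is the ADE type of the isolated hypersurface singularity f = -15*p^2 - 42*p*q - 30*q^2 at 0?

The Hessian of f at 0 has rank 2. Corank 0: nondegenerate Morse point, so A_1.

A1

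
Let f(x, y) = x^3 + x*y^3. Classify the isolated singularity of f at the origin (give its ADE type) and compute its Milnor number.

The Hessian of f at 0 is [[0, 0], [0, 0]] with rank 0, so corank 2. A Groebner basis of the Jacobian ideal J(f) in C{x,y} is {x^3, x*y^2, 3*x^2 + y^3}; counting standard monomials gives mu = 7. Corank 2; j^3 = x^3 is a perfect cube, so E-series; the 4-jet and mu = 7 give E_7.

Type E7, Milnor number mu = 7.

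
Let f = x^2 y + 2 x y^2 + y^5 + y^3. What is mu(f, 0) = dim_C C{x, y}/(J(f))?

6

The Hessian of f at 0 has rank 0. Corank 2; j^3 = y*(x + y)^2 has shape L^2 M (L != M), so D-series; mu = 6 gives D_6.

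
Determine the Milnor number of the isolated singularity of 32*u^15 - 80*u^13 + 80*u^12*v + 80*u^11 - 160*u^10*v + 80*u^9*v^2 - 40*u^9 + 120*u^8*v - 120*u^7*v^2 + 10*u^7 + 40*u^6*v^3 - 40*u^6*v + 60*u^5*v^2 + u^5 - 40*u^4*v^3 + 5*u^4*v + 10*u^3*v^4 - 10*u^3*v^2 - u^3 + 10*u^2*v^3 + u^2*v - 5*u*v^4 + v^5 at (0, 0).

6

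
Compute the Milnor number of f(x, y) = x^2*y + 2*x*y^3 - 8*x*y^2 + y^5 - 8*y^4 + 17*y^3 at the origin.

4

The Hessian of f at 0 has rank 0. Corank 2; j^3 = y*(x^2 - 8*x*y + 17*y^2) splits into three distinct lines over C (the quadratic factor has nonzero discriminant), so D_4.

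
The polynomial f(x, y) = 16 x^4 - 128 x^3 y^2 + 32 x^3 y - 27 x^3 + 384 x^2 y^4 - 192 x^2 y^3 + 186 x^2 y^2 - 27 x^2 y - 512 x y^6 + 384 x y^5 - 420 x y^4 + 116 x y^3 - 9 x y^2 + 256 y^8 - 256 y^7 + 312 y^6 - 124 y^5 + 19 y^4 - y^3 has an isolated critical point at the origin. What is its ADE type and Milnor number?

Type E_{6}, Milnor number mu = 6.

The Hessian of f at 0 is [[0, 0], [0, 0]] with rank 0, so corank 2. A Groebner basis of the Jacobian ideal J(f) in C{x,y} is {x^3 - x^2/4 - x*y/6 - y^2/36, x^2*y + 2*x^2/3 + 4*x*y/9 + 2*y^2/27, -7*x^2/4 + x*y^2 - 7*x*y/6 - 7*y^2/36, 9*x^2/2 + 3*x*y + y^3 + y^2/2}; counting standard monomials gives mu = 6. Corank 2; j^3 = -(3*x + y)^3 is a perfect cube, so E-series; the 4-jet and mu = 6 give E_6.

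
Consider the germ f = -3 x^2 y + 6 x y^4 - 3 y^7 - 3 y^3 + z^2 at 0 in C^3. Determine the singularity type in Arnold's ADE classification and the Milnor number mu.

Type D_4, Milnor number mu = 4.

The Hessian of f at 0 is [[0, 0, 0], [0, 0, 0], [0, 0, 2]] with rank 1, so corank 2. A Groebner basis of the Jacobian ideal J(f) in C{x,y,z} is {y^3, x^2 + 3*y^2, x*y, z}; counting standard monomials gives mu = 4. Corank 2; j^3 = -3*y*(x^2 + y^2) splits into three distinct lines over C (the quadratic factor has nonzero discriminant), so D_4.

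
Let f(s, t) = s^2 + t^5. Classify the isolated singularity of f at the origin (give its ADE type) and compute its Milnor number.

The Hessian of f at 0 has rank 1. Corank 1: A-series; mu = 4 gives A_4.

Type A_{4}, Milnor number mu = 4.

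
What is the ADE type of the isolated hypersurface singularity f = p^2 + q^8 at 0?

The Hessian of f at 0 is [[2, 0], [0, 0]] with rank 1, so corank 1. A Groebner basis of the Jacobian ideal J(f) in C{p,q} is {q^7, p}; counting standard monomials gives mu = 7. Corank 1: A-series; mu = 7 gives A_7.

A_{7}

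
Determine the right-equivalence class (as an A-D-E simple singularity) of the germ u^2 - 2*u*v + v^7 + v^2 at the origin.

A_{6}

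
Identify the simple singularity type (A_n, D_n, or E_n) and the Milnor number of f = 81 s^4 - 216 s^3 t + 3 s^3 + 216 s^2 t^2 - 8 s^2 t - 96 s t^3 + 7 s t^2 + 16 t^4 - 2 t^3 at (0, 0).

Type D5, Milnor number mu = 5.

The Hessian of f at 0 has rank 0. Corank 2; j^3 = (s - t)^2*(3*s - 2*t) has shape L^2 M (L != M), so D-series; mu = 5 gives D_5.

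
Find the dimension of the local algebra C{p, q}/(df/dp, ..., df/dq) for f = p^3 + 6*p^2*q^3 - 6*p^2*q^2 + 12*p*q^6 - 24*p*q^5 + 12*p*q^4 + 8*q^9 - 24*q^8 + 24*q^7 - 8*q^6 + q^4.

The Hessian of f at 0 is [[0, 0], [0, 0]] with rank 0, so corank 2. A Groebner basis of the Jacobian ideal J(f) in C{p,q} is {p^3, p^2*q, -p^2/4 + p*q^2, q^3}; counting standard monomials gives mu = 6. Corank 2; j^3 = p^3 is a perfect cube, so E-series; the 4-jet and mu = 6 give E_6.

6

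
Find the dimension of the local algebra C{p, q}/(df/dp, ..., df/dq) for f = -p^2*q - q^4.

The Hessian of f at 0 has rank 0. Corank 2; j^3 = -p^2*q has shape L^2 M (L != M), so D-series; mu = 5 gives D_5.

5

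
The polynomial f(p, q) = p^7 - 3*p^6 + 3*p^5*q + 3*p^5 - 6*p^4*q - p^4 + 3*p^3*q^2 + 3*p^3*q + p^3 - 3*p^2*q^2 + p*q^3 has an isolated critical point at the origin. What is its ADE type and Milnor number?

Type E7, Milnor number mu = 7.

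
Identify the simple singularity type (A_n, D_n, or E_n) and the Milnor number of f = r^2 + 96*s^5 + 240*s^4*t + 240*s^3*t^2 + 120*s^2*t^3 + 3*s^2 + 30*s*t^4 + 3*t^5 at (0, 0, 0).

Type A_4, Milnor number mu = 4.

The Hessian of f at 0 has rank 2. Corank 1: A-series; mu = 4 gives A_4.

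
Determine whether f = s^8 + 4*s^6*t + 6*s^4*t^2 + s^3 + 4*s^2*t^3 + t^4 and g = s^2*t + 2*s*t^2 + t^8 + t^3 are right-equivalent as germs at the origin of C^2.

No.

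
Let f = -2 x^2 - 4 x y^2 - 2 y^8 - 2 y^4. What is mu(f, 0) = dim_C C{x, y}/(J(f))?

7

The Hessian of f at 0 is [[-4, 0], [0, 0]] with rank 1, so corank 1. A Groebner basis of the Jacobian ideal J(f) in C{x,y} is {x^4, x^3*y, x + y^2}; counting standard monomials gives mu = 7. Corank 1: A-series; mu = 7 gives A_7.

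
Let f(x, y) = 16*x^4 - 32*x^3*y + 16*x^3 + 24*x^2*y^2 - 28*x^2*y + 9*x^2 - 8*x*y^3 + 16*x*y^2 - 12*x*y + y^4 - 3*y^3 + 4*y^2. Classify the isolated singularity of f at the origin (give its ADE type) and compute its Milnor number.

Type A_2, Milnor number mu = 2.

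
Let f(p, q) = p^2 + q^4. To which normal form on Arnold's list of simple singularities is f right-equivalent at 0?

The Hessian of f at 0 has rank 1. Corank 1: A-series; mu = 3 gives A_3.

A_3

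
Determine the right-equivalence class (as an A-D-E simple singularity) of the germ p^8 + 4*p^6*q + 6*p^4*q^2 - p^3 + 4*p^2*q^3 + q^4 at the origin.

E_6

The Hessian of f at 0 has rank 0. Corank 2; j^3 = -p^3 is a perfect cube, so E-series; the 4-jet and mu = 6 give E_6.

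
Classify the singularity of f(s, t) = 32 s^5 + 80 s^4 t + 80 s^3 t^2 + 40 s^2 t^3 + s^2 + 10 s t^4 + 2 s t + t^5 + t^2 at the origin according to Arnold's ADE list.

The Hessian of f at 0 has rank 1. Corank 1: A-series; mu = 4 gives A_4.

A_{4}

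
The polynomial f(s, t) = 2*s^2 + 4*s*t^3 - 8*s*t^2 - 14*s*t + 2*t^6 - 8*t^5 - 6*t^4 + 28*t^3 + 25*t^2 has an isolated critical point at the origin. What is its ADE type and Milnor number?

Type A_1, Milnor number mu = 1.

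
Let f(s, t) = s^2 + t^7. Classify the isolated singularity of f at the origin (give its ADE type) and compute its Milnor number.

Type A_{6}, Milnor number mu = 6.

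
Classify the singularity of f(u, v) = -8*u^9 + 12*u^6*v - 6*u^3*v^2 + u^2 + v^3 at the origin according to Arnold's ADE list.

A_2

The Hessian of f at 0 has rank 1. Corank 1: A-series; mu = 2 gives A_2.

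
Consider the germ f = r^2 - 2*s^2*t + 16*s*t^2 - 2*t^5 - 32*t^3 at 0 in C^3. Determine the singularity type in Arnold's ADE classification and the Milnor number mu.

Type D6, Milnor number mu = 6.

The Hessian of f at 0 is [[0, 0, 0], [0, 0, 0], [0, 0, 2]] with rank 1, so corank 2. A Groebner basis of the Jacobian ideal J(f) in C{s,t,r} is {s^2/5 + t^4 - 16*t^2/5, s^3 - 64*t^3, s*t - 4*t^2, r}; counting standard monomials gives mu = 6. Corank 2; j^3 = -2*t*(s - 4*t)^2 has shape L^2 M (L != M), so D-series; mu = 6 gives D_6.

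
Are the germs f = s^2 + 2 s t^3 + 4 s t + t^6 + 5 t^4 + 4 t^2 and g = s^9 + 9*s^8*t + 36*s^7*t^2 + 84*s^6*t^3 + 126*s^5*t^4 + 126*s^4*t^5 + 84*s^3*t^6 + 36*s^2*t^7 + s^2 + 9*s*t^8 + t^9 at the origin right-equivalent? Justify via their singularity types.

No.

The Hessian of f at 0 has rank 1. Corank 1: A-series; mu = 3 gives A_3. The Hessian of g at 0 has rank 1. Corank 1: A-series; mu = 8 gives A_8. f is A_3 but g is A_8, hence not right-equivalent.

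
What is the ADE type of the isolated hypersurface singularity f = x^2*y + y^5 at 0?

D_6

The Hessian of f at 0 is [[0, 0], [0, 0]] with rank 0, so corank 2. A Groebner basis of the Jacobian ideal J(f) in C{x,y} is {x^2/5 + y^4, x^3, x*y}; counting standard monomials gives mu = 6. Corank 2; j^3 = x^2*y has shape L^2 M (L != M), so D-series; mu = 6 gives D_6.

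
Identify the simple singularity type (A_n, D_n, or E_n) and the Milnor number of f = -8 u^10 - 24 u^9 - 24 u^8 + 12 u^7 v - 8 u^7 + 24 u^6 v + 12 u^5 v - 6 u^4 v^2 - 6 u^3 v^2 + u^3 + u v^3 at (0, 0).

Type E7, Milnor number mu = 7.

The Hessian of f at 0 has rank 0. Corank 2; j^3 = u^3 is a perfect cube, so E-series; the 4-jet and mu = 7 give E_7.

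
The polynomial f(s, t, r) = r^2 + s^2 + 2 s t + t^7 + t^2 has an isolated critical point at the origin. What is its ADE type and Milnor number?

Type A_6, Milnor number mu = 6.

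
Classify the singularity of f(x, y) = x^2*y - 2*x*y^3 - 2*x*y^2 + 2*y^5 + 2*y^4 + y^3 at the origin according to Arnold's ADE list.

D6

The Hessian of f at 0 is [[0, 0], [0, 0]] with rank 0, so corank 2. A Groebner basis of the Jacobian ideal J(f) in C{x,y} is {x^3 + 3*x^2/4 - 5*x*y/2 + 7*y^2/4, x^2*y + x^2/2 - 2*x*y + 3*y^2/2, x^2/4 + x*y^2 - 3*x*y/2 + 5*y^2/4, -x*y + y^3 + y^2}; counting standard monomials gives mu = 6. Corank 2; j^3 = y*(x - y)^2 has shape L^2 M (L != M), so D-series; mu = 6 gives D_6.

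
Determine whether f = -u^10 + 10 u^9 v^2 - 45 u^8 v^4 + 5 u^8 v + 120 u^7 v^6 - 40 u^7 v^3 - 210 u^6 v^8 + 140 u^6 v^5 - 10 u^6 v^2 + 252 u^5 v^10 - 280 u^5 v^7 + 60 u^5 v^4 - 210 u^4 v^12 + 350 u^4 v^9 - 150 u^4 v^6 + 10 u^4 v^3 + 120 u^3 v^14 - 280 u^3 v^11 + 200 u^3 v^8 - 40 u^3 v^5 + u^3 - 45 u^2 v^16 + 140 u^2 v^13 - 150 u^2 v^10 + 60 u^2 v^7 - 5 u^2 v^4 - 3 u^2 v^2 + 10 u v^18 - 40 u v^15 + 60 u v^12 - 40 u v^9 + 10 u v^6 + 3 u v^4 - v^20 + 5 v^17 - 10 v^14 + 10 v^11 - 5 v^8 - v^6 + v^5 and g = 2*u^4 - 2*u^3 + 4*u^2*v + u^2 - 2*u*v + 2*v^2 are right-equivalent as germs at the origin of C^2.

No.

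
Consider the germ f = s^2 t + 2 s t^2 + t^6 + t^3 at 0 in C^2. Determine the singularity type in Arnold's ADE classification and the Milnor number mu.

The Hessian of f at 0 has rank 0. Corank 2; j^3 = t*(s + t)^2 has shape L^2 M (L != M), so D-series; mu = 7 gives D_7.

Type D7, Milnor number mu = 7.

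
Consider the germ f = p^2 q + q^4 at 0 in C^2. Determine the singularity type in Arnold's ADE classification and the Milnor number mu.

The Hessian of f at 0 is [[0, 0], [0, 0]] with rank 0, so corank 2. A Groebner basis of the Jacobian ideal J(f) in C{p,q} is {p^3, p^2/4 + q^3, p*q}; counting standard monomials gives mu = 5. Corank 2; j^3 = p^2*q has shape L^2 M (L != M), so D-series; mu = 5 gives D_5.

Type D_{5}, Milnor number mu = 5.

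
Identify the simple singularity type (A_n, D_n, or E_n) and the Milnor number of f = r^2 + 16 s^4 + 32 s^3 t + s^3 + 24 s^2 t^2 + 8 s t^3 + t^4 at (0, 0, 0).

The Hessian of f at 0 has rank 1. Corank 2; j^3 = s^3 is a perfect cube, so E-series; the 4-jet and mu = 6 give E_6.

Type E_6, Milnor number mu = 6.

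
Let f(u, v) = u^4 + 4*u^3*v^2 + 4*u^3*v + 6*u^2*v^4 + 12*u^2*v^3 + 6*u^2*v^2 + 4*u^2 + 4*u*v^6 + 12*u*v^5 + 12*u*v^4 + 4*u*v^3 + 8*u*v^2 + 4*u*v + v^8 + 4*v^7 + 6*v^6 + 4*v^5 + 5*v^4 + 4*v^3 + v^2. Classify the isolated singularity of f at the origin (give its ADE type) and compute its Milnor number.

The Hessian of f at 0 has rank 1. Corank 1: A-series; mu = 3 gives A_3.

Type A3, Milnor number mu = 3.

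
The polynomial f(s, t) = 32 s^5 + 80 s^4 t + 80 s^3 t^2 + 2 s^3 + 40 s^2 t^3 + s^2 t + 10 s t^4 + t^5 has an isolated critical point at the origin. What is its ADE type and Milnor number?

Type D_{6}, Milnor number mu = 6.

The Hessian of f at 0 is [[0, 0], [0, 0]] with rank 0, so corank 2. A Groebner basis of the Jacobian ideal J(f) in C{s,t} is {-s*t/10 + t^4, s*t^2, s^2 + s*t/2}; counting standard monomials gives mu = 6. Corank 2; j^3 = s^2*(2*s + t) has shape L^2 M (L != M), so D-series; mu = 6 gives D_6.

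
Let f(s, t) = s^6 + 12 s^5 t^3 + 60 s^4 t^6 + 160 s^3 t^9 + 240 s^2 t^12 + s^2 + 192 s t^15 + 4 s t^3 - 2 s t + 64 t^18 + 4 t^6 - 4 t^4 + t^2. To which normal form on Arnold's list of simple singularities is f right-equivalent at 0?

The Hessian of f at 0 has rank 1. Corank 1: A-series; mu = 5 gives A_5.

A_5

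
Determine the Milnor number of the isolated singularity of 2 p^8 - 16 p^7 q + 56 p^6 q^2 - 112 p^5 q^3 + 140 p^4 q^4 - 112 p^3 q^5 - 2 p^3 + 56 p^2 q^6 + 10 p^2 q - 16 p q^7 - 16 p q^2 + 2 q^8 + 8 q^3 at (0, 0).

9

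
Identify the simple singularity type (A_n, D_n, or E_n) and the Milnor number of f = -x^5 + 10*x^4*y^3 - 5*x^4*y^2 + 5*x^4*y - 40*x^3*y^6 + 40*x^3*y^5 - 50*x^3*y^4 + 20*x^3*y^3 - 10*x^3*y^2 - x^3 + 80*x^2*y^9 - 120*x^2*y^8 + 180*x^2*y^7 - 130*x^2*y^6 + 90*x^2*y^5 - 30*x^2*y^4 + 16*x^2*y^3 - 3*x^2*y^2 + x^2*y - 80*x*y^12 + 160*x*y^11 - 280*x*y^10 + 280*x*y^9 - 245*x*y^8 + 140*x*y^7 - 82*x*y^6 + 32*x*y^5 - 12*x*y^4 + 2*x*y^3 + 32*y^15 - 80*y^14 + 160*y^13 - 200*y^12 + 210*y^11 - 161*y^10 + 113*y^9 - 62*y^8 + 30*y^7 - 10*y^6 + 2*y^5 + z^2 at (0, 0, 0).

The Hessian of f at 0 has rank 1. Corank 2; j^3 = -x^2*(x - y) has shape L^2 M (L != M), so D-series; mu = 6 gives D_6.

Type D6, Milnor number mu = 6.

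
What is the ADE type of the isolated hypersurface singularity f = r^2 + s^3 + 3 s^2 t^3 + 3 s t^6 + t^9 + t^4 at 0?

The Hessian of f at 0 has rank 1. Corank 2; j^3 = s^3 is a perfect cube, so E-series; the 4-jet and mu = 6 give E_6.

E_6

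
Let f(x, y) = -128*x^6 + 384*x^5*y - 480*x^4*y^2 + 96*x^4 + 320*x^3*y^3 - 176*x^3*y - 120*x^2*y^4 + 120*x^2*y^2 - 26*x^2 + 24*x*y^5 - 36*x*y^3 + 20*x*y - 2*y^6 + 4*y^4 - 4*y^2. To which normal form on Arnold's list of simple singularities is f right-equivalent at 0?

A_{1}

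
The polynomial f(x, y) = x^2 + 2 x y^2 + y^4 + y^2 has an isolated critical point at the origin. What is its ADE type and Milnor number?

Type A1, Milnor number mu = 1.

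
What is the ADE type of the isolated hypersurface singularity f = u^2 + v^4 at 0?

A3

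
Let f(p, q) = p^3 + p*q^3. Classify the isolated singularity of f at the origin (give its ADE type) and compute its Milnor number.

Type E7, Milnor number mu = 7.

The Hessian of f at 0 is [[0, 0], [0, 0]] with rank 0, so corank 2. A Groebner basis of the Jacobian ideal J(f) in C{p,q} is {p^3, p*q^2, 3*p^2 + q^3}; counting standard monomials gives mu = 7. Corank 2; j^3 = p^3 is a perfect cube, so E-series; the 4-jet and mu = 7 give E_7.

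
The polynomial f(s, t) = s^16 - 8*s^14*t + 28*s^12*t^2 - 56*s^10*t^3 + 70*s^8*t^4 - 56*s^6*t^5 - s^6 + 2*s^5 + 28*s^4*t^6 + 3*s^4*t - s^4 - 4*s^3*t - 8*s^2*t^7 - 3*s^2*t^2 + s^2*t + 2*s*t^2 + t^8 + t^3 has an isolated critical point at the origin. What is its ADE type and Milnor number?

Type D_{9}, Milnor number mu = 9.

The Hessian of f at 0 has rank 0. Corank 2; j^3 = t*(s + t)^2 has shape L^2 M (L != M), so D-series; mu = 9 gives D_9.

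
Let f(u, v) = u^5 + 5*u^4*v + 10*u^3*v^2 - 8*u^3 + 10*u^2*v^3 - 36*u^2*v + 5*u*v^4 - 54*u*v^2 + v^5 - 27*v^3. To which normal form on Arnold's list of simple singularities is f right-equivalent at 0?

E_{8}

The Hessian of f at 0 has rank 0. Corank 2; j^3 = -(2*u + 3*v)^3 is a perfect cube, so E-series; the 5-jet and mu = 8 give E_8.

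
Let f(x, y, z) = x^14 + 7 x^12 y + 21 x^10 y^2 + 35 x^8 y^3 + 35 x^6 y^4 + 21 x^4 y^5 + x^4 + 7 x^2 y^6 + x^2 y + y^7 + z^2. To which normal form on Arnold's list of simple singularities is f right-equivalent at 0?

D_{8}

The Hessian of f at 0 is [[0, 0, 0], [0, 0, 0], [0, 0, 2]] with rank 1, so corank 2. A Groebner basis of the Jacobian ideal J(f) in C{x,y,z} is {x^2/7 + y^6, x^3, x*y, z}; counting standard monomials gives mu = 8. Corank 2; j^3 = x^2*y has shape L^2 M (L != M), so D-series; mu = 8 gives D_8.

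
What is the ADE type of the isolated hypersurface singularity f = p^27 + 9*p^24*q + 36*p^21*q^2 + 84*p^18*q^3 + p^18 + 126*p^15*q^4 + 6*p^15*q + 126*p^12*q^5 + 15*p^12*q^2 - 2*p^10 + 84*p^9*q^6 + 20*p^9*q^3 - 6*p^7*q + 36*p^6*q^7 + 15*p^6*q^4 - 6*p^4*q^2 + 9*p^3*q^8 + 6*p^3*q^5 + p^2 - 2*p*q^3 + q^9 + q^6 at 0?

The Hessian of f at 0 has rank 1. Corank 1: A-series; mu = 8 gives A_8.

A8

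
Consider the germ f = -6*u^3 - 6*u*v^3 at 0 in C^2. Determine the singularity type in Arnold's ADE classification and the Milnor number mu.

The Hessian of f at 0 is [[0, 0], [0, 0]] with rank 0, so corank 2. A Groebner basis of the Jacobian ideal J(f) in C{u,v} is {u^3, u*v^2, 3*u^2 + v^3}; counting standard monomials gives mu = 7. Corank 2; j^3 = -6*u^3 is a perfect cube, so E-series; the 4-jet and mu = 7 give E_7.

Type E_7, Milnor number mu = 7.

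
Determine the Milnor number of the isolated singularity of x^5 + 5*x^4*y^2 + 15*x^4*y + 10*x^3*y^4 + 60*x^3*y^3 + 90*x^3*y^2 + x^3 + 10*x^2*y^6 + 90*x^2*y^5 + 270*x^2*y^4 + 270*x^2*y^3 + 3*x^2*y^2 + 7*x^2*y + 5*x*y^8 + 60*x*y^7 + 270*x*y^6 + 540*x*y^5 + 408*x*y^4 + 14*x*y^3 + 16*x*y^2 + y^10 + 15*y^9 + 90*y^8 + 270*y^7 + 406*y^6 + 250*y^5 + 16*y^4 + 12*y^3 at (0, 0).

The Hessian of f at 0 has rank 0. Corank 2; j^3 = (x + 2*y)^2*(x + 3*y) has shape L^2 M (L != M), so D-series; mu = 6 gives D_6.

6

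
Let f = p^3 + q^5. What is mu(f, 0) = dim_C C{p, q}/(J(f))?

The Hessian of f at 0 is [[0, 0], [0, 0]] with rank 0, so corank 2. A Groebner basis of the Jacobian ideal J(f) in C{p,q} is {q^4, p^2}; counting standard monomials gives mu = 8. Corank 2; j^3 = p^3 is a perfect cube, so E-series; the 5-jet and mu = 8 give E_8.

8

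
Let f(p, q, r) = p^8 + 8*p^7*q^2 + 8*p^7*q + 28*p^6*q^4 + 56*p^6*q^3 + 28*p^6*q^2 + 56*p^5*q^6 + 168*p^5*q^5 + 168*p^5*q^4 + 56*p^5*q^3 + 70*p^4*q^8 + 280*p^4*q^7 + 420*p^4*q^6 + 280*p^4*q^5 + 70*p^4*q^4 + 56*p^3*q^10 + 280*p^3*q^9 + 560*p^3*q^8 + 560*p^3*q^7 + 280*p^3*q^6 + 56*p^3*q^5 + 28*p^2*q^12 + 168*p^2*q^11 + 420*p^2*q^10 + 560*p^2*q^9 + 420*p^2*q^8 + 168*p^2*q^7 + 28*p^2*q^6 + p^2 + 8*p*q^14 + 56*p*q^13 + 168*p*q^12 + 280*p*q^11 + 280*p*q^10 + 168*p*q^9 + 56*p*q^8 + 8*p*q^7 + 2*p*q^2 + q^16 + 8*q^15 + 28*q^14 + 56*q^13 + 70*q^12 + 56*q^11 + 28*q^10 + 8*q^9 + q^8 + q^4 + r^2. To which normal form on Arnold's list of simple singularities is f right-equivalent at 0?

A_7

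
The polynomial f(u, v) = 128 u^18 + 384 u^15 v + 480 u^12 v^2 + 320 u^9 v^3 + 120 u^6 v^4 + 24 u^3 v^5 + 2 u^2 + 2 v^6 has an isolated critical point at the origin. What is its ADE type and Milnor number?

The Hessian of f at 0 has rank 1. Corank 1: A-series; mu = 5 gives A_5.

Type A_{5}, Milnor number mu = 5.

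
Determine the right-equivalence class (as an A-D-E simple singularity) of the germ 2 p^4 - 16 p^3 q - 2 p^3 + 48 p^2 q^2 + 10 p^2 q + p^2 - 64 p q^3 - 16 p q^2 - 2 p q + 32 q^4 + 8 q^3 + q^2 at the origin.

A_{3}

The Hessian of f at 0 has rank 1. Corank 1: A-series; mu = 3 gives A_3.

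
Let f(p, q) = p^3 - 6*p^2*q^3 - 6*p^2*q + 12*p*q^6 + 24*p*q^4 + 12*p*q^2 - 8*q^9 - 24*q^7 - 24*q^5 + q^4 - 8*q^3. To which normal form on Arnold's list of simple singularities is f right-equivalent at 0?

E6

The Hessian of f at 0 has rank 0. Corank 2; j^3 = (p - 2*q)^3 is a perfect cube, so E-series; the 4-jet and mu = 6 give E_6.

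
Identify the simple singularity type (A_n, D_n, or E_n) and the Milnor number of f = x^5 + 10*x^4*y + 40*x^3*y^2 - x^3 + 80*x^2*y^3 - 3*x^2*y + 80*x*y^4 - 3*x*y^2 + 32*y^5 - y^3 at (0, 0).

The Hessian of f at 0 has rank 0. Corank 2; j^3 = -(x + y)^3 is a perfect cube, so E-series; the 5-jet and mu = 8 give E_8.

Type E_{8}, Milnor number mu = 8.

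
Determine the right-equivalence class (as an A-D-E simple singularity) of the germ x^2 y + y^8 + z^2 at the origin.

The Hessian of f at 0 is [[0, 0, 0], [0, 0, 0], [0, 0, 2]] with rank 1, so corank 2. A Groebner basis of the Jacobian ideal J(f) in C{x,y,z} is {x^2/8 + y^7, x^3, x*y, z}; counting standard monomials gives mu = 9. Corank 2; j^3 = x^2*y has shape L^2 M (L != M), so D-series; mu = 9 gives D_9.

D_{9}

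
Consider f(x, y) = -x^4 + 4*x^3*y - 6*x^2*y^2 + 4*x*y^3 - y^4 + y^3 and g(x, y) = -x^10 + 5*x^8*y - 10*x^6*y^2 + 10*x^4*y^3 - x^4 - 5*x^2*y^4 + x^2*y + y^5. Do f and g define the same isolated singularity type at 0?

The Hessian of f at 0 has rank 0. Corank 2; j^3 = y^3 is a perfect cube, so E-series; the 4-jet and mu = 6 give E_6. The Hessian of g at 0 has rank 0. Corank 2; j^3 = x^2*y has shape L^2 M (L != M), so D-series; mu = 6 gives D_6. f is E_6 but g is D_6, hence not right-equivalent.

No.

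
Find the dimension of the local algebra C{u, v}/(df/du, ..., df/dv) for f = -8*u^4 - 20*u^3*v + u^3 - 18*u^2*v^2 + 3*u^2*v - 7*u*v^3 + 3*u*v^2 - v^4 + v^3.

The Hessian of f at 0 is [[0, 0], [0, 0]] with rank 0, so corank 2. A Groebner basis of the Jacobian ideal J(f) in C{u,v} is {3*u^2/4 + 3*u*v/2 + v^4 + v^3/4 + 3*v^2/4, u^3 - 9*u^2/4 - 9*u*v/2 + v^3/4 - 9*v^2/4, u^2*v + 7*u^2/4 + 7*u*v/2 - 5*v^3/12 + 7*v^2/4, -u^2 + u*v^2 - 2*u*v + 2*v^3/3 - v^2}; counting standard monomials gives mu = 7. Corank 2; j^3 = (u + v)^3 is a perfect cube, so E-series; the 4-jet and mu = 7 give E_7.

7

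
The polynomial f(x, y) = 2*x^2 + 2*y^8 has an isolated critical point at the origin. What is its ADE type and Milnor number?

Type A7, Milnor number mu = 7.

The Hessian of f at 0 is [[4, 0], [0, 0]] with rank 1, so corank 1. A Groebner basis of the Jacobian ideal J(f) in C{x,y} is {y^7, x}; counting standard monomials gives mu = 7. Corank 1: A-series; mu = 7 gives A_7.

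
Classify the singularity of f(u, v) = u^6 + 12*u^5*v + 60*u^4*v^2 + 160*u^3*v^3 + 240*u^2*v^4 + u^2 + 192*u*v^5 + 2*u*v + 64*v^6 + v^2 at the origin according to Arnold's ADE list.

A5

The Hessian of f at 0 is [[2, 2], [2, 2]] with rank 1, so corank 1. A Groebner basis of the Jacobian ideal J(f) in C{u,v} is {v^5, u + v}; counting standard monomials gives mu = 5. Corank 1: A-series; mu = 5 gives A_5.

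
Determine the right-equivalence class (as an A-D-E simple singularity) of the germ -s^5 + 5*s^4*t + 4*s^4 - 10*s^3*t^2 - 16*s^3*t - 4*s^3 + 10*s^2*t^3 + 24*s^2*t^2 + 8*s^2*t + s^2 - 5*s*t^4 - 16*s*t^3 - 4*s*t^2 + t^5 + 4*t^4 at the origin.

A4

The Hessian of f at 0 has rank 1. Corank 1: A-series; mu = 4 gives A_4.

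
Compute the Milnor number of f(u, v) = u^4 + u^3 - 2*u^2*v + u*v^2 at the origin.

5

The Hessian of f at 0 has rank 0. Corank 2; j^3 = u*(u - v)^2 has shape L^2 M (L != M), so D-series; mu = 5 gives D_5.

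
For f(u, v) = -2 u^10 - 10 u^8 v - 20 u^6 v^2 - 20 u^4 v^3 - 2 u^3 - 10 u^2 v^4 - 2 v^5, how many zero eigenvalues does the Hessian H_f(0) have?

2

Hessian at 0 has rank 0.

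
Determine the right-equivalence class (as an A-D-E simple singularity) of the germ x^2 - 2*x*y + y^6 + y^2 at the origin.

A5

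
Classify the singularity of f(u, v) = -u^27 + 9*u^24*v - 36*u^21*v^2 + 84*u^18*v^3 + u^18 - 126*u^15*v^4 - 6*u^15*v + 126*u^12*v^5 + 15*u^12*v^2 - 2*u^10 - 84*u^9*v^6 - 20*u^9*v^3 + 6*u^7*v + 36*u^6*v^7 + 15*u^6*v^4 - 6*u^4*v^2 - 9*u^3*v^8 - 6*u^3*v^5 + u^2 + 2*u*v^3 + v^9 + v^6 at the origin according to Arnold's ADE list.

A8

The Hessian of f at 0 has rank 1. Corank 1: A-series; mu = 8 gives A_8.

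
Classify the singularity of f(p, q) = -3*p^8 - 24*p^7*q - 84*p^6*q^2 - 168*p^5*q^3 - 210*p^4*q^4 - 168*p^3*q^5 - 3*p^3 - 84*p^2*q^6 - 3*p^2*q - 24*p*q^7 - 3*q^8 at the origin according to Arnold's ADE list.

The Hessian of f at 0 has rank 0. Corank 2; j^3 = -3*p^2*(p + q) has shape L^2 M (L != M), so D-series; mu = 9 gives D_9.

D_9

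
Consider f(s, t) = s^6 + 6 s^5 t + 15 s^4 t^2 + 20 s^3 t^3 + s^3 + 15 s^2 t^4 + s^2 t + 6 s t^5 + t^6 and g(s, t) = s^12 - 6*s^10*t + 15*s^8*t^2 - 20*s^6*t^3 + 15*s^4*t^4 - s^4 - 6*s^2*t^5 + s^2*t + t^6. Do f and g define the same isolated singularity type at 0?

The Hessian of f at 0 has rank 0. Corank 2; j^3 = s^2*(s + t) has shape L^2 M (L != M), so D-series; mu = 7 gives D_7. The Hessian of g at 0 has rank 0. Corank 2; j^3 = s^2*t has shape L^2 M (L != M), so D-series; mu = 7 gives D_7. Both have type D_7, hence right-equivalent.

Yes.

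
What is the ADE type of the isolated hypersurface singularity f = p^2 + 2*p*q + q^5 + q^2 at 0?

The Hessian of f at 0 has rank 1. Corank 1: A-series; mu = 4 gives A_4.

A4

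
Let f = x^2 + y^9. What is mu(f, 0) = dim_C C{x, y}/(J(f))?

The Hessian of f at 0 is [[2, 0], [0, 0]] with rank 1, so corank 1. A Groebner basis of the Jacobian ideal J(f) in C{x,y} is {y^8, x}; counting standard monomials gives mu = 8. Corank 1: A-series; mu = 8 gives A_8.

8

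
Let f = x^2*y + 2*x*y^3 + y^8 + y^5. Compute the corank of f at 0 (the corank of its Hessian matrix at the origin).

2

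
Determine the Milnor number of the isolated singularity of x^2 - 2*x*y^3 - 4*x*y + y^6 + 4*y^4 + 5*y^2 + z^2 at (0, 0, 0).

The Hessian of f at 0 has rank 3. Corank 0: nondegenerate Morse point, so A_1.

1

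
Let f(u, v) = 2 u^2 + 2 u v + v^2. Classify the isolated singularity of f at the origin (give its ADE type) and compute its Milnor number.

The Hessian of f at 0 has rank 2. Corank 0: nondegenerate Morse point, so A_1.

Type A_{1}, Milnor number mu = 1.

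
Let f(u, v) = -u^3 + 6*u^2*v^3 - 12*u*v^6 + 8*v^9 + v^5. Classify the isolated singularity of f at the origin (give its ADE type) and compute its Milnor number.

Type E_8, Milnor number mu = 8.

The Hessian of f at 0 is [[0, 0], [0, 0]] with rank 0, so corank 2. A Groebner basis of the Jacobian ideal J(f) in C{u,v} is {-u^2/4 + u*v^3, v^4, u^3, u^2*v}; counting standard monomials gives mu = 8. Corank 2; j^3 = -u^3 is a perfect cube, so E-series; the 5-jet and mu = 8 give E_8.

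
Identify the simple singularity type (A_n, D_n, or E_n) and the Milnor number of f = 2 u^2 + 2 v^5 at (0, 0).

Type A_4, Milnor number mu = 4.

The Hessian of f at 0 has rank 1. Corank 1: A-series; mu = 4 gives A_4.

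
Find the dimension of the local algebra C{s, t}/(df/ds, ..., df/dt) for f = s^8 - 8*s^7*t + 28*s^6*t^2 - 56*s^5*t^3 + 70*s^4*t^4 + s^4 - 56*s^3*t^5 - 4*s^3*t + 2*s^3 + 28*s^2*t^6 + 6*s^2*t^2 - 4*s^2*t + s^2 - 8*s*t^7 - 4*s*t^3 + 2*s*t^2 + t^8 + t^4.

7

The Hessian of f at 0 has rank 1. Corank 1: A-series; mu = 7 gives A_7.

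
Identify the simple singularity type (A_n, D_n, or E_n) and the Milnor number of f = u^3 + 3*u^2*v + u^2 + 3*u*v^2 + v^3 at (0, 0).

Type A_2, Milnor number mu = 2.

The Hessian of f at 0 has rank 1. Corank 1: A-series; mu = 2 gives A_2.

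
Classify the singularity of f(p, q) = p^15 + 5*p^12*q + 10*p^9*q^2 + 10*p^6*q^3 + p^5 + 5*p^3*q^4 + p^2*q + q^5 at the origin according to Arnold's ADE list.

The Hessian of f at 0 has rank 0. Corank 2; j^3 = p^2*q has shape L^2 M (L != M), so D-series; mu = 6 gives D_6.

D_{6}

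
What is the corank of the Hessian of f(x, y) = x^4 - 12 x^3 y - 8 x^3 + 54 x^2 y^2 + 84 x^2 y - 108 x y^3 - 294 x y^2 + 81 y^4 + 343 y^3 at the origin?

The Hessian at 0 is [[0, 0], [0, 0]] of rank 0; hence corank 2.

2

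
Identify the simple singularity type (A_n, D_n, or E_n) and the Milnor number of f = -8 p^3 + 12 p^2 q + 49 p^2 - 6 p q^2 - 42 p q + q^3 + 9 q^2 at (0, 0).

The Hessian of f at 0 is [[98, -42], [-42, 18]] with rank 1, so corank 1. A Groebner basis of the Jacobian ideal J(f) in C{p,q} is {q^2, p - 3*q/7}; counting standard monomials gives mu = 2. Corank 1: A-series; mu = 2 gives A_2.

Type A_{2}, Milnor number mu = 2.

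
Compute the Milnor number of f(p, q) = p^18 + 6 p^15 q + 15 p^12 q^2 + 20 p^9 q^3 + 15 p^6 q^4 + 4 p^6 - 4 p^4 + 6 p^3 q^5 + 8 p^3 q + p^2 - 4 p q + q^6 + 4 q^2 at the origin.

The Hessian of f at 0 has rank 1. Corank 1: A-series; mu = 5 gives A_5.

5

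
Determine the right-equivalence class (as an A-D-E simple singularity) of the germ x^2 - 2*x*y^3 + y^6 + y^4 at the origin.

The Hessian of f at 0 is [[2, 0], [0, 0]] with rank 1, so corank 1. A Groebner basis of the Jacobian ideal J(f) in C{x,y} is {y^3, x}; counting standard monomials gives mu = 3. Corank 1: A-series; mu = 3 gives A_3.

A_{3}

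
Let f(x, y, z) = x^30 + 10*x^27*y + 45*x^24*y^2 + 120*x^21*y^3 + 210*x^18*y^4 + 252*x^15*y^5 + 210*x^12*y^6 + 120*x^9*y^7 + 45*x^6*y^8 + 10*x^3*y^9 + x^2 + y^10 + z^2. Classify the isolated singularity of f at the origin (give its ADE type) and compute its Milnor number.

The Hessian of f at 0 is [[2, 0, 0], [0, 0, 0], [0, 0, 2]] with rank 2, so corank 1. A Groebner basis of the Jacobian ideal J(f) in C{x,y,z} is {y^9, x, z}; counting standard monomials gives mu = 9. Corank 1: A-series; mu = 9 gives A_9.

Type A_9, Milnor number mu = 9.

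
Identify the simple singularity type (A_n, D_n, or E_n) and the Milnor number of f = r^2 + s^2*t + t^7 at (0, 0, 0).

The Hessian of f at 0 has rank 1. Corank 2; j^3 = s^2*t has shape L^2 M (L != M), so D-series; mu = 8 gives D_8.

Type D8, Milnor number mu = 8.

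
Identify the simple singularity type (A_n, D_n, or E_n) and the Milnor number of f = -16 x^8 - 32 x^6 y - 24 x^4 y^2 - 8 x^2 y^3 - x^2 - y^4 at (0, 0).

Type A3, Milnor number mu = 3.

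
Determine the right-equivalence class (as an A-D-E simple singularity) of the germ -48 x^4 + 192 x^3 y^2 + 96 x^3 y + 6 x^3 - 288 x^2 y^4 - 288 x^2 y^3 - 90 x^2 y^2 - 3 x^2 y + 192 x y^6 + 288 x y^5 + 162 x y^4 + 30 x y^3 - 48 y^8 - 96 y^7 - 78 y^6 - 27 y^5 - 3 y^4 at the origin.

The Hessian of f at 0 has rank 0. Corank 2; j^3 = 3*x^2*(2*x - y) has shape L^2 M (L != M), so D-series; mu = 5 gives D_5.

D5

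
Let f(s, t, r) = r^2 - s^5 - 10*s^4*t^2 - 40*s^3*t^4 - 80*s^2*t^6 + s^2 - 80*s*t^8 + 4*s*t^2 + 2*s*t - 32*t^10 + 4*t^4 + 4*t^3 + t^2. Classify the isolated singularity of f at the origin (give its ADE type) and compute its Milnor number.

Type A_4, Milnor number mu = 4.

The Hessian of f at 0 is [[2, 2, 0], [2, 2, 0], [0, 0, 2]] with rank 2, so corank 1. A Groebner basis of the Jacobian ideal J(f) in C{s,t,r} is {s^2 + 2*s*t - s/2 - t/2, s/2 + t^2 + t/2, r}; counting standard monomials gives mu = 4. Corank 1: A-series; mu = 4 gives A_4.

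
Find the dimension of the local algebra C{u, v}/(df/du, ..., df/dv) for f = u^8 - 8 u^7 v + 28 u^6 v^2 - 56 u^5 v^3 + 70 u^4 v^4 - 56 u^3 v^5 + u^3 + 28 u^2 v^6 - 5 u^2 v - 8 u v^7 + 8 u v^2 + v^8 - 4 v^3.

The Hessian of f at 0 has rank 0. Corank 2; j^3 = (u - 2*v)^2*(u - v) has shape L^2 M (L != M), so D-series; mu = 9 gives D_9.

9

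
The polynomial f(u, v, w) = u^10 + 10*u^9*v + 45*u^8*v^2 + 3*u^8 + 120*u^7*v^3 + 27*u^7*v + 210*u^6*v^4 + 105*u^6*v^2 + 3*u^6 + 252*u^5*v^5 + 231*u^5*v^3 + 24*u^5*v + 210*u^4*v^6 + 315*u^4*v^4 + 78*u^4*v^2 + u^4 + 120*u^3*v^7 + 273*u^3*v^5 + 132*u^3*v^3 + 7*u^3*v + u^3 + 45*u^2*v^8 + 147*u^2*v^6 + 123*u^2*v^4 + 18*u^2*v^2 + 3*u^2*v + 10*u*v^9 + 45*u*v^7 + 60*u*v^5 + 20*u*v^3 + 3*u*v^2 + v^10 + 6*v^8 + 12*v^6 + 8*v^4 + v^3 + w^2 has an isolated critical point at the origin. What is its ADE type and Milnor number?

Type E_7, Milnor number mu = 7.

The Hessian of f at 0 has rank 1. Corank 2; j^3 = (u + v)^3 is a perfect cube, so E-series; the 4-jet and mu = 7 give E_7.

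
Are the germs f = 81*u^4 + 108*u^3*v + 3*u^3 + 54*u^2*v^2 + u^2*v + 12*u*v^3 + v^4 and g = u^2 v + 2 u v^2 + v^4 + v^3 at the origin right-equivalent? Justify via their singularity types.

The Hessian of f at 0 is [[0, 0], [0, 0]] with rank 0, so corank 2. A Groebner basis of the Jacobian ideal J(f) in C{u,v} is {u*v^2, -u*v/12 + v^3, u^2 + u*v/3}; counting standard monomials gives mu = 5. Corank 2; j^3 = u^2*(3*u + v) has shape L^2 M (L != M), so D-series; mu = 5 gives D_5. The Hessian of g at 0 is [[0, 0], [0, 0]] with rank 0, so corank 2. A Groebner basis of the Jacobian ideal J(g) in C{u,v} is {u^3 - u^2/4 + v^2/4, u^2/4 + v^3 - v^2/4, u*v + v^2}; counting standard monomials gives mu = 5. Corank 2; j^3 = v*(u + v)^2 has shape L^2 M (L != M), so D-series; mu = 5 gives D_5. Both have type D_5, hence right-equivalent.

Yes.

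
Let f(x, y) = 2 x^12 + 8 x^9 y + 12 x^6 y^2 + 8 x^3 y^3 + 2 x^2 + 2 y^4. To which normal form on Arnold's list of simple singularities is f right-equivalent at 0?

A_{3}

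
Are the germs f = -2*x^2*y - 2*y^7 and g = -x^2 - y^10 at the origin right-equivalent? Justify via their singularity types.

The Hessian of f at 0 is [[0, 0], [0, 0]] with rank 0, so corank 2. A Groebner basis of the Jacobian ideal J(f) in C{x,y} is {x^2/7 + y^6, x^3, x*y}; counting standard monomials gives mu = 8. Corank 2; j^3 = -2*x^2*y has shape L^2 M (L != M), so D-series; mu = 8 gives D_8. The Hessian of g at 0 is [[-2, 0], [0, 0]] with rank 1, so corank 1. A Groebner basis of the Jacobian ideal J(g) in C{x,y} is {y^9, x}; counting standard monomials gives mu = 9. Corank 1: A-series; mu = 9 gives A_9. f is D_8 but g is A_9, hence not right-equivalent.

No.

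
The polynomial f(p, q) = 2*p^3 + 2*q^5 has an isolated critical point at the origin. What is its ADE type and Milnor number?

Type E_8, Milnor number mu = 8.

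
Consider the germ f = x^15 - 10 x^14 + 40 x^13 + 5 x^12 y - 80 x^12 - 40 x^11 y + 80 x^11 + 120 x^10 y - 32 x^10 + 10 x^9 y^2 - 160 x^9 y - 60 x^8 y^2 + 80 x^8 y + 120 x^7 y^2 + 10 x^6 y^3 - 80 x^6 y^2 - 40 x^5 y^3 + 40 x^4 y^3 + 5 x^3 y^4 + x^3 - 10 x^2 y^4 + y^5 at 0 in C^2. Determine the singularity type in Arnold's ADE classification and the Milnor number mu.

Type E_8, Milnor number mu = 8.

The Hessian of f at 0 is [[0, 0], [0, 0]] with rank 0, so corank 2. A Groebner basis of the Jacobian ideal J(f) in C{x,y} is {y^4, x^2}; counting standard monomials gives mu = 8. Corank 2; j^3 = x^3 is a perfect cube, so E-series; the 5-jet and mu = 8 give E_8.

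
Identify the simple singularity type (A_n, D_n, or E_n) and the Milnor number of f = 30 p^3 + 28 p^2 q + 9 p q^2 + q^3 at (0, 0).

Type D4, Milnor number mu = 4.

The Hessian of f at 0 has rank 0. Corank 2; j^3 = (3*p + q)*(10*p^2 + 6*p*q + q^2) splits into three distinct lines over C (the quadratic factor has nonzero discriminant), so D_4.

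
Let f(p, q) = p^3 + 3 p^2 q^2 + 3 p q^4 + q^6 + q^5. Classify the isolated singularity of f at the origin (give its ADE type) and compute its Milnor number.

Type E_8, Milnor number mu = 8.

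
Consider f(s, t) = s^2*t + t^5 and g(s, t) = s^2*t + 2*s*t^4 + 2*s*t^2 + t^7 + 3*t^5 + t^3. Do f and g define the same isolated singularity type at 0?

Yes.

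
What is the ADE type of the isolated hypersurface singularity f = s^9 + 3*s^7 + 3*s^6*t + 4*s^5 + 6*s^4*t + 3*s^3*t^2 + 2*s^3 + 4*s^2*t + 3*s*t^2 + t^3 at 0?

D_{4}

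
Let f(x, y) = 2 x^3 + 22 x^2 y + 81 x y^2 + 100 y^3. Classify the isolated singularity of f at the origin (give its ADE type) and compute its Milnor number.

Type D_4, Milnor number mu = 4.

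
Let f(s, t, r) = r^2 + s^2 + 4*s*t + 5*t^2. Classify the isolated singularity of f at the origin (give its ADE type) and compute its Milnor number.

Type A1, Milnor number mu = 1.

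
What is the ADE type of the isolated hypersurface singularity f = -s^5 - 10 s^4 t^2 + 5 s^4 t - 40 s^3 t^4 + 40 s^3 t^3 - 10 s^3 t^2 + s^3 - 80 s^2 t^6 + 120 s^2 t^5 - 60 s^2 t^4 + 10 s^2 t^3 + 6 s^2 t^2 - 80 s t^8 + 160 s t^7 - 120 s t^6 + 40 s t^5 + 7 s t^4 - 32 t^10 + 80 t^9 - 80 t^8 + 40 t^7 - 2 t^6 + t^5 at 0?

E8

The Hessian of f at 0 has rank 0. Corank 2; j^3 = s^3 is a perfect cube, so E-series; the 5-jet and mu = 8 give E_8.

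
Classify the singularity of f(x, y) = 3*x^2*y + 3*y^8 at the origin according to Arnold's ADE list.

D_{9}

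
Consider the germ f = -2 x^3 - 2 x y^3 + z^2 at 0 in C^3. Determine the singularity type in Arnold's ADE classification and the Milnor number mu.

The Hessian of f at 0 is [[0, 0, 0], [0, 0, 0], [0, 0, 2]] with rank 1, so corank 2. A Groebner basis of the Jacobian ideal J(f) in C{x,y,z} is {x^3, x*y^2, 3*x^2 + y^3, z}; counting standard monomials gives mu = 7. Corank 2; j^3 = -2*x^3 is a perfect cube, so E-series; the 4-jet and mu = 7 give E_7.

Type E7, Milnor number mu = 7.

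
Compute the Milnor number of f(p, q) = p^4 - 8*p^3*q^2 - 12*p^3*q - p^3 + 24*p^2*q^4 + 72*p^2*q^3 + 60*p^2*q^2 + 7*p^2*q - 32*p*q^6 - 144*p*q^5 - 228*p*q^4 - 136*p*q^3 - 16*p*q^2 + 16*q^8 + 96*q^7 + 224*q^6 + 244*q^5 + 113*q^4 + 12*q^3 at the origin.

5

The Hessian of f at 0 is [[0, 0], [0, 0]] with rank 0, so corank 2. A Groebner basis of the Jacobian ideal J(f) in C{p,q} is {p*q^2 + p*q - 2*q^2, p*q/2 + q^3 - q^2, p^2 - 6*p*q + 8*q^2}; counting standard monomials gives mu = 5. Corank 2; j^3 = -(p - 3*q)*(p - 2*q)^2 has shape L^2 M (L != M), so D-series; mu = 5 gives D_5.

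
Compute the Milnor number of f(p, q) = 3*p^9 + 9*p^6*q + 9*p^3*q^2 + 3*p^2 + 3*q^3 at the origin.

2

The Hessian of f at 0 has rank 1. Corank 1: A-series; mu = 2 gives A_2.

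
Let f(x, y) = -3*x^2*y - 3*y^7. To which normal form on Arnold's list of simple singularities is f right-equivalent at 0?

The Hessian of f at 0 is [[0, 0], [0, 0]] with rank 0, so corank 2. A Groebner basis of the Jacobian ideal J(f) in C{x,y} is {x^2/7 + y^6, x^3, x*y}; counting standard monomials gives mu = 8. Corank 2; j^3 = -3*x^2*y has shape L^2 M (L != M), so D-series; mu = 8 gives D_8.

D8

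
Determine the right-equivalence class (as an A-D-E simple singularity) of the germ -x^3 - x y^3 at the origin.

E_{7}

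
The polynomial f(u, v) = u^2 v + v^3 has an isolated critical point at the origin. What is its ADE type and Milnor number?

The Hessian of f at 0 is [[0, 0], [0, 0]] with rank 0, so corank 2. A Groebner basis of the Jacobian ideal J(f) in C{u,v} is {v^3, u^2 + 3*v^2, u*v}; counting standard monomials gives mu = 4. Corank 2; j^3 = v*(u^2 + v^2) splits into three distinct lines over C (the quadratic factor has nonzero discriminant), so D_4.

Type D_{4}, Milnor number mu = 4.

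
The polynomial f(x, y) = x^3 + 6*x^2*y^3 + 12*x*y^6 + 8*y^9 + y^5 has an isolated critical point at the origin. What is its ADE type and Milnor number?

Type E8, Milnor number mu = 8.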